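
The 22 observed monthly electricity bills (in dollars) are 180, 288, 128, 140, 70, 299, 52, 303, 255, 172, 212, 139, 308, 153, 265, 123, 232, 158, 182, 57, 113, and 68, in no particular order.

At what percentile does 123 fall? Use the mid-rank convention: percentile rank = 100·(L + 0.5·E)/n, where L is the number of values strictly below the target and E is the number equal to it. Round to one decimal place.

25.0

Sorted: 52, 57, 68, 70, 113, 123, 128, 139, 140, 153, 158, 172, 180, 182, 212, 232, 255, 265, 288, 299, 303, 308.
Count below 123: L = 5; count equal: E = 1; n = 22.
Percentile rank = 100·(5 + 0.5·1)/22 = 100·5.5/22 = 25.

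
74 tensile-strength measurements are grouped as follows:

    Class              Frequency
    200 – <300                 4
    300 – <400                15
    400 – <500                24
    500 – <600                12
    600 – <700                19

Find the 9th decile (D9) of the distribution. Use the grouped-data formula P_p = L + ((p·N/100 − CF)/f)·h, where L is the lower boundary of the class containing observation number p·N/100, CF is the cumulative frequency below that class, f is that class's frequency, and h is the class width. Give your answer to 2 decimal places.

N = 74; target position k = 90/100 · 74 = 66.6.
Cumulative frequencies: 4, 19, 43, 55, 74.
Observation 66.6 falls in the class 600 – <700.
L = 600, CF = 55, f = 19, h = 100.
P90 = 600 + ((66.6 − 55)/19)·100 = 600 + 61.0526 = 661.053.

661.05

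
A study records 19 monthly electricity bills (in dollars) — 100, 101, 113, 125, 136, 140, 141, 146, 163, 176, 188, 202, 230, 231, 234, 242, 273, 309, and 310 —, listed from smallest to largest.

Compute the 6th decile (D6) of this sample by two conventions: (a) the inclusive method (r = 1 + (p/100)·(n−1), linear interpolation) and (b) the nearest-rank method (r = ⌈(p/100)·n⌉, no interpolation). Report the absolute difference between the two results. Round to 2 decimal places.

2.80

n = 19.
(a) r = 11.8; between ranks 11 (188) and 12 (202): 199.2.
(b) the nearest-rank method: rank 12 → 202.
|199.2 − 202| = 2.8.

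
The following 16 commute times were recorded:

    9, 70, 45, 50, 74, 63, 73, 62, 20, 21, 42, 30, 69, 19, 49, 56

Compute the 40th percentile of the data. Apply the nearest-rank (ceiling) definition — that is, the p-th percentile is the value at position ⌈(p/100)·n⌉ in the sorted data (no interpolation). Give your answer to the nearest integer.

45

Sorted: 9, 19, 20, 21, 30, 42, 45, 49, 50, 56, 62, 63, 69, 70, 73, 74.
n = 16.
Position = ⌈40/100 · 16⌉ = ⌈6.4⌉ = 7.
The value at rank 7 is 45.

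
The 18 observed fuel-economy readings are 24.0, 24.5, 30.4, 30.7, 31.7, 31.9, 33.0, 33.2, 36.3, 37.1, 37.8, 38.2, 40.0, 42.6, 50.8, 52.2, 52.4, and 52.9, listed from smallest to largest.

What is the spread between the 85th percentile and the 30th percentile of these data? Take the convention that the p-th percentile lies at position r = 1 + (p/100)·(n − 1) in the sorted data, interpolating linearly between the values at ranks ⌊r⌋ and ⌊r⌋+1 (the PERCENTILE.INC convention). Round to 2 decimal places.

19.42

n = 18.
P30: r = 6.1; ranks 6–7 are 31.9, 33.0; interpolating gives 32.01.
P85: r = 15.45; ranks 15–16 are 50.8, 52.2; interpolating gives 51.43.
Difference: 51.43 − 32.01 = 19.42.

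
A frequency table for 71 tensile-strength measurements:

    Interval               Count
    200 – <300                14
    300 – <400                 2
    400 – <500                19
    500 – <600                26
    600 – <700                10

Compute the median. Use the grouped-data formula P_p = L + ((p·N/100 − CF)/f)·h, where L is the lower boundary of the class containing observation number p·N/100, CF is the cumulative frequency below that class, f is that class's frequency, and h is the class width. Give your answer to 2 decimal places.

N = 71; target position k = 50/100 · 71 = 35.5.
Cumulative frequencies: 14, 16, 35, 61, 71.
Observation 35.5 falls in the class 500 – <600.
L = 500, CF = 35, f = 26, h = 100.
P50 = 500 + ((35.5 − 35)/26)·100 = 500 + 1.92308 = 501.923.

501.92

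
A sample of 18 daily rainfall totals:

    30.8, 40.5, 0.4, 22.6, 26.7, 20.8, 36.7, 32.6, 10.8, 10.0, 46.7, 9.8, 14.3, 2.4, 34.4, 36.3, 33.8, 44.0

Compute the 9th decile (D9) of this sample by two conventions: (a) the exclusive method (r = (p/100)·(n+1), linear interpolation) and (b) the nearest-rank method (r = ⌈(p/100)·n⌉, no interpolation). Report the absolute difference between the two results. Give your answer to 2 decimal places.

Sorted: 0.4, 2.4, 9.8, 10.0, 10.8, 14.3, 20.8, 22.6, 26.7, 30.8, 32.6, 33.8, 34.4, 36.3, 36.7, 40.5, 44.0, 46.7.
n = 18.
(a) r = 17.1; between ranks 17 (44.0) and 18 (46.7): 44.27.
(b) the nearest-rank method: rank 17 → 44.
|44.27 − 44| = 0.27.

0.27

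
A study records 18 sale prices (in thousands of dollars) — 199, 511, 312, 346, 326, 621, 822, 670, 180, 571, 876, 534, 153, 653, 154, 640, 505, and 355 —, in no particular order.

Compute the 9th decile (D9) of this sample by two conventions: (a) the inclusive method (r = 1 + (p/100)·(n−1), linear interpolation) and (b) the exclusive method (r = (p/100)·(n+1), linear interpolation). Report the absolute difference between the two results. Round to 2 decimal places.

111.80

Sorted: 153, 154, 180, 199, 312, 326, 346, 355, 505, 511, 534, 571, 621, 640, 653, 670, 822, 876.
n = 18.
(a) r = 16.3; between ranks 16 (670) and 17 (822): 715.6.
(b) r = 17.1; between ranks 17 (822) and 18 (876): 827.4.
|715.6 − 827.4| = 111.8.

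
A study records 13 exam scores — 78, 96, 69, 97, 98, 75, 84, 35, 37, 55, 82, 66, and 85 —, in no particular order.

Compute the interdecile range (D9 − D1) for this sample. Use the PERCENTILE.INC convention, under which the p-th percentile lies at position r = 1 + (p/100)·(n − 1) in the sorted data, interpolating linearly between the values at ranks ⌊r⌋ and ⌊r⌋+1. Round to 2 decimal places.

56.20

Sorted: 35, 37, 55, 66, 69, 75, 78, 82, 84, 85, 96, 97, 98.
n = 13.
P10: r = 2.2; ranks 2–3 are 37, 55; interpolating gives 40.6.
P90: r = 11.8; ranks 11–12 are 96, 97; interpolating gives 96.8.
Difference: 96.8 − 40.6 = 56.2.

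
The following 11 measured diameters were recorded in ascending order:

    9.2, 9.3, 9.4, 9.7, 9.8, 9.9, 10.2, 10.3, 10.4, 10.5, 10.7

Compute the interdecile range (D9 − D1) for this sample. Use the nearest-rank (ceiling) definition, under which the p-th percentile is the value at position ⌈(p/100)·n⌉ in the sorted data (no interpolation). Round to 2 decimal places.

1.20

n = 11.
P10: rank ⌈10/100·11⌉ = 2 → 9.3.
P90: rank ⌈90/100·11⌉ = 10 → 10.5.
Difference: 10.5 − 9.3 = 1.2.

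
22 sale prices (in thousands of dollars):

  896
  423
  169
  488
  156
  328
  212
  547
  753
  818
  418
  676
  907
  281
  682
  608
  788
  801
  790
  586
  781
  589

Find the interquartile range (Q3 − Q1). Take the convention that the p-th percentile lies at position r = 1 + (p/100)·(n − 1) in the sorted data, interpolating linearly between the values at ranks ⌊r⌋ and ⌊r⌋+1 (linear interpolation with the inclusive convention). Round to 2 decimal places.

Sorted: 156, 169, 212, 281, 328, 418, 423, 488, 547, 586, 589, 608, 676, 682, 753, 781, 788, 790, 801, 818, 896, 907.
n = 22.
P25: r = 6.25; ranks 6–7 are 418, 423; interpolating gives 419.25.
P75: r = 16.75; ranks 16–17 are 781, 788; interpolating gives 786.25.
Difference: 786.25 − 419.25 = 367.

367.00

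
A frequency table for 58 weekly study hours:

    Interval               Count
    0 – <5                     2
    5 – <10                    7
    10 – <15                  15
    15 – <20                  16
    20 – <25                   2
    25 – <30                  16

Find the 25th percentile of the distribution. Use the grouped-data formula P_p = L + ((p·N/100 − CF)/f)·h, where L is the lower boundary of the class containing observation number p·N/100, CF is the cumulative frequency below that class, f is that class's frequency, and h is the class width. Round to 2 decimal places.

N = 58; target position k = 25/100 · 58 = 14.5.
Cumulative frequencies: 2, 9, 24, 40, 42, 58.
Observation 14.5 falls in the class 10 – <15.
L = 10, CF = 9, f = 15, h = 5.
P25 = 10 + ((14.5 − 9)/15)·5 = 10 + 1.83333 = 11.8333.

11.83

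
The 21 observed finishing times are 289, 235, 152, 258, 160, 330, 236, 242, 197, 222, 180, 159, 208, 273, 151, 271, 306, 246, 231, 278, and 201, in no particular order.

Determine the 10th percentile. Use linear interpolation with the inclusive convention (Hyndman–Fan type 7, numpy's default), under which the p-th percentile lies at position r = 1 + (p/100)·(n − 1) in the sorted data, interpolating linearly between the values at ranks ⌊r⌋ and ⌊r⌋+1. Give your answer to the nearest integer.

Sorted: 151, 152, 159, 160, 180, 197, 201, 208, 222, 231, 235, 236, 242, 246, 258, 271, 273, 278, 289, 306, 330.
n = 21.
r = 1 + (10/100)·(21 − 1) = 1 + 2 = 3.
r is an integer, so P10 is the value at rank 3: 159.

159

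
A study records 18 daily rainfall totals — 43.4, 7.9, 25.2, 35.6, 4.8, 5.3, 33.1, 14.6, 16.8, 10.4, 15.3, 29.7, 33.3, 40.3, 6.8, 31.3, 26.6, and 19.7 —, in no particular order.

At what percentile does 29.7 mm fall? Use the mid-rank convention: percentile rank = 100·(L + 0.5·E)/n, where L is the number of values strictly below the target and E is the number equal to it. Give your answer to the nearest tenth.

Sorted: 4.8, 5.3, 6.8, 7.9, 10.4, 14.6, 15.3, 16.8, 19.7, 25.2, 26.6, 29.7, 31.3, 33.1, 33.3, 35.6, 40.3, 43.4.
Count below 29.7: L = 11; count equal: E = 1; n = 18.
Percentile rank = 100·(11 + 0.5·1)/18 = 100·11.5/18 = 63.89.

63.9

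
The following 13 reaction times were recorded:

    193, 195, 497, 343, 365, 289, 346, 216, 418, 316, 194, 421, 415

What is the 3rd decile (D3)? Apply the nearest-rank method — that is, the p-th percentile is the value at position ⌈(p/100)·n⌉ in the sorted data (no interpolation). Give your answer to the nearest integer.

216

Sorted: 193, 194, 195, 216, 289, 316, 343, 346, 365, 415, 418, 421, 497.
n = 13.
Position = ⌈30/100 · 13⌉ = ⌈3.9⌉ = 4.
The value at rank 4 is 216.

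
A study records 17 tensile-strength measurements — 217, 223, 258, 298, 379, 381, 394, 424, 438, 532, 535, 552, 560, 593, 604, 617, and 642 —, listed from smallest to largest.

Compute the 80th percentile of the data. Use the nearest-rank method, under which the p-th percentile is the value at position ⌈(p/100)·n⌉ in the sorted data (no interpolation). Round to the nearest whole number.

n = 17.
Position = ⌈80/100 · 17⌉ = ⌈13.6⌉ = 14.
The value at rank 14 is 593.

593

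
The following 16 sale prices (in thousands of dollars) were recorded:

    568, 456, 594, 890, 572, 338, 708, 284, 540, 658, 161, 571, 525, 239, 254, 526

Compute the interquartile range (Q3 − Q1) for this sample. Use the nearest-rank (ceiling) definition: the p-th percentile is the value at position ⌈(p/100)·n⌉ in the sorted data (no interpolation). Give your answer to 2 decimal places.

288.00

Sorted: 161, 239, 254, 284, 338, 456, 525, 526, 540, 568, 571, 572, 594, 658, 708, 890.
n = 16.
P25: rank ⌈25/100·16⌉ = 4 → 284.
P75: rank ⌈75/100·16⌉ = 12 → 572.
Difference: 572 − 284 = 288.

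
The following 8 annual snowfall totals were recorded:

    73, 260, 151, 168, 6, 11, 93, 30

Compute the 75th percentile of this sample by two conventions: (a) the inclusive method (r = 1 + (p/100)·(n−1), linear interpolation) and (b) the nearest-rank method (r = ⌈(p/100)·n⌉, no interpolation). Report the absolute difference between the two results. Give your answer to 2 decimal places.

Sorted: 6, 11, 30, 73, 93, 151, 168, 260.
n = 8.
(a) r = 6.25; between ranks 6 (151) and 7 (168): 155.25.
(b) the nearest-rank method: rank 6 → 151.
|155.25 − 151| = 4.25.

4.25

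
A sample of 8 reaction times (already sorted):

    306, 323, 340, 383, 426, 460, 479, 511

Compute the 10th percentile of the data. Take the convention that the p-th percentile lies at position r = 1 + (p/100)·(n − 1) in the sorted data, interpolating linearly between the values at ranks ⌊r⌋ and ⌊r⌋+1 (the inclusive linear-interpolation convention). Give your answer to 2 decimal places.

n = 8.
r = 1 + (10/100)·(8 − 1) = 1 + 0.7 = 1.7.
Rank 1 is 306 and rank 2 is 323.
Interpolate: 306 + 0.7·(323 − 306) = 306 + 0.7·17 = 317.9.

317.90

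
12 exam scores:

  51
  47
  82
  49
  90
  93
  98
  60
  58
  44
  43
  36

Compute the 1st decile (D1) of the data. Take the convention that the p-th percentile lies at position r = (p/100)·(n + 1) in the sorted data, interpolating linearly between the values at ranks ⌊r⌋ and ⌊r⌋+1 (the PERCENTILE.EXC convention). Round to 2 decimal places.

38.10

Sorted: 36, 43, 44, 47, 49, 51, 58, 60, 82, 90, 93, 98.
n = 12.
r = (10/100)·(12 + 1) = 1.3.
Rank 1 is 36 and rank 2 is 43.
Interpolate: 36 + 0.3·(43 − 36) = 36 + 0.3·7 = 38.1.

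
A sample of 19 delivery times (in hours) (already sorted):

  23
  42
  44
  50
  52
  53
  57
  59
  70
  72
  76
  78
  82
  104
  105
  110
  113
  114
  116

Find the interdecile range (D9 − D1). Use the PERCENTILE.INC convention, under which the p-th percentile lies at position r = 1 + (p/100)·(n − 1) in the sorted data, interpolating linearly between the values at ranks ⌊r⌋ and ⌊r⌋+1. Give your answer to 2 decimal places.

69.60

n = 19.
P10: r = 2.8; ranks 2–3 are 42, 44; interpolating gives 43.6.
P90: r = 17.2; ranks 17–18 are 113, 114; interpolating gives 113.2.
Difference: 113.2 − 43.6 = 69.6.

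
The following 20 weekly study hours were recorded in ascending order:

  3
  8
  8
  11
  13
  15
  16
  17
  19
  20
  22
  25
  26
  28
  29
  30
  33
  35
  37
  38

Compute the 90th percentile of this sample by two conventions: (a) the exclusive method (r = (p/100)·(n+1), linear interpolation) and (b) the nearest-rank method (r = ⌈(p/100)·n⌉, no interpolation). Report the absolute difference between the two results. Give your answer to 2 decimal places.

n = 20.
(a) r = 18.9; between ranks 18 (35) and 19 (37): 36.8.
(b) the nearest-rank method: rank 18 → 35.
|36.8 − 35| = 1.8.

1.80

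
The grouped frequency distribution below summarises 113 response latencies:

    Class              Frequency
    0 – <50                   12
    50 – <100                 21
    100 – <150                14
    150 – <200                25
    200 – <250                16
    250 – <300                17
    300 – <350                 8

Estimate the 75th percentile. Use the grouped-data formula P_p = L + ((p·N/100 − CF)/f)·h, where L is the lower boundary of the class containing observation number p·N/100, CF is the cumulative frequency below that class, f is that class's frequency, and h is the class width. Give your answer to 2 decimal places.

N = 113; target position k = 75/100 · 113 = 84.75.
Cumulative frequencies: 12, 33, 47, 72, 88, 105, 113.
Observation 84.75 falls in the class 200 – <250.
L = 200, CF = 72, f = 16, h = 50.
P75 = 200 + ((84.75 − 72)/16)·50 = 200 + 39.8438 = 239.844.

239.84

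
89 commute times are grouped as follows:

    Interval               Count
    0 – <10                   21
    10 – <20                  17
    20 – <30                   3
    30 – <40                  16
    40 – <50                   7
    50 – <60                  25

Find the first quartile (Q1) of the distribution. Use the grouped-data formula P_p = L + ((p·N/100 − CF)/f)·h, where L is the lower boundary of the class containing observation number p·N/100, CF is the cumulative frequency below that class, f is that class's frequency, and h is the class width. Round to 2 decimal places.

N = 89; target position k = 25/100 · 89 = 22.25.
Cumulative frequencies: 21, 38, 41, 57, 64, 89.
Observation 22.25 falls in the class 10 – <20.
L = 10, CF = 21, f = 17, h = 10.
P25 = 10 + ((22.25 − 21)/17)·10 = 10 + 0.735294 = 10.7353.

10.74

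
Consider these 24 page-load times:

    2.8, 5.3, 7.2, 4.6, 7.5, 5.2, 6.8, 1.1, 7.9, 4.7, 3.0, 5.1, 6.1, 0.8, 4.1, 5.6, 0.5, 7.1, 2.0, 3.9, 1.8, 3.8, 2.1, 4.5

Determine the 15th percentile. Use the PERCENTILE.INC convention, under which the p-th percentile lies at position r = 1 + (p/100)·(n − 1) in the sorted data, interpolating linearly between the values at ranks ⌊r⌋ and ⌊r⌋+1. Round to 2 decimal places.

Sorted: 0.5, 0.8, 1.1, 1.8, 2.0, 2.1, 2.8, 3.0, 3.8, 3.9, 4.1, 4.5, 4.6, 4.7, 5.1, 5.2, 5.3, 5.6, 6.1, 6.8, 7.1, 7.2, 7.5, 7.9.
n = 24.
r = 1 + (15/100)·(24 − 1) = 1 + 3.45 = 4.45.
Rank 4 is 1.8 and rank 5 is 2.0.
Interpolate: 1.8 + 0.45·(2.0 − 1.8) = 1.8 + 0.45·0.2 = 1.89.

1.89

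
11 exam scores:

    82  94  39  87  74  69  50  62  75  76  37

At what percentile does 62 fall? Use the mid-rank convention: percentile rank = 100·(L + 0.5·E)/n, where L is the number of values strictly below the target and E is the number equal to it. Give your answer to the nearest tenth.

31.8

Sorted: 37, 39, 50, 62, 69, 74, 75, 76, 82, 87, 94.
Count below 62: L = 3; count equal: E = 1; n = 11.
Percentile rank = 100·(3 + 0.5·1)/11 = 100·3.5/11 = 31.82.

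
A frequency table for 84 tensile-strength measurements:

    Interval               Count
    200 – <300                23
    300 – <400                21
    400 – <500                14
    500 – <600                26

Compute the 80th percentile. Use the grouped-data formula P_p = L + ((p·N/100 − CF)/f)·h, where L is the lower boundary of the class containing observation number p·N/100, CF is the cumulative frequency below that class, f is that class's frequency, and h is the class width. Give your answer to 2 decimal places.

N = 84; target position k = 80/100 · 84 = 67.2.
Cumulative frequencies: 23, 44, 58, 84.
Observation 67.2 falls in the class 500 – <600.
L = 500, CF = 58, f = 26, h = 100.
P80 = 500 + ((67.2 − 58)/26)·100 = 500 + 35.3846 = 535.385.

535.38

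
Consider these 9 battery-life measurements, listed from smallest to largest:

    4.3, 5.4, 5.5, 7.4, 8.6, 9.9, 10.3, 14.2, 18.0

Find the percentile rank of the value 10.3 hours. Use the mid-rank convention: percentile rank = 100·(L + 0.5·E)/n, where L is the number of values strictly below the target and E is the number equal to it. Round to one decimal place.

Count below 10.3: L = 6; count equal: E = 1; n = 9.
Percentile rank = 100·(6 + 0.5·1)/9 = 100·6.5/9 = 72.22.

72.2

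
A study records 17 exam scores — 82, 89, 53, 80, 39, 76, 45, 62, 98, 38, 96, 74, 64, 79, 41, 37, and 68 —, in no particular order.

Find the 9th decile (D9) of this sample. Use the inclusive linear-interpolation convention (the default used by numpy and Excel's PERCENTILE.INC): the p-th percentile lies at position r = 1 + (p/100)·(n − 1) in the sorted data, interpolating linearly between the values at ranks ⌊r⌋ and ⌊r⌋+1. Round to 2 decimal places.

91.80

Sorted: 37, 38, 39, 41, 45, 53, 62, 64, 68, 74, 76, 79, 80, 82, 89, 96, 98.
n = 17.
r = 1 + (90/100)·(17 − 1) = 1 + 14.4 = 15.4.
Rank 15 is 89 and rank 16 is 96.
Interpolate: 89 + 0.4·(96 − 89) = 89 + 0.4·7 = 91.8.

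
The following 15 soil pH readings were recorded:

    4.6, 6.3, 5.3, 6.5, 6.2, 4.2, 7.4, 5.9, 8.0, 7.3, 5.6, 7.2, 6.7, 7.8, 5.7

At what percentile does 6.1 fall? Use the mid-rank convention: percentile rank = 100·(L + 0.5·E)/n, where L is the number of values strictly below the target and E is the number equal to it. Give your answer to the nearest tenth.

40.0

Sorted: 4.2, 4.6, 5.3, 5.6, 5.7, 5.9, 6.2, 6.3, 6.5, 6.7, 7.2, 7.3, 7.4, 7.8, 8.0.
Count below 6.1: L = 6; count equal: E = 0; n = 15.
Percentile rank = 100·(6 + 0.5·0)/15 = 100·6/15 = 40.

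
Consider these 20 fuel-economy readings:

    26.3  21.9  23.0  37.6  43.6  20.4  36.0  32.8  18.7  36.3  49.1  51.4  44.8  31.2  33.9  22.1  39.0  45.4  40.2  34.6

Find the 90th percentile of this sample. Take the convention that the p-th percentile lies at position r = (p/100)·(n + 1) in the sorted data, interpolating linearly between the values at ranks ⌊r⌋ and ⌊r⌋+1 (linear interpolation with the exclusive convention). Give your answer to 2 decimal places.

Sorted: 18.7, 20.4, 21.9, 22.1, 23.0, 26.3, 31.2, 32.8, 33.9, 34.6, 36.0, 36.3, 37.6, 39.0, 40.2, 43.6, 44.8, 45.4, 49.1, 51.4.
n = 20.
r = (90/100)·(20 + 1) = 18.9.
Rank 18 is 45.4 and rank 19 is 49.1.
Interpolate: 45.4 + 0.9·(49.1 − 45.4) = 45.4 + 0.9·3.7 = 48.73.

48.73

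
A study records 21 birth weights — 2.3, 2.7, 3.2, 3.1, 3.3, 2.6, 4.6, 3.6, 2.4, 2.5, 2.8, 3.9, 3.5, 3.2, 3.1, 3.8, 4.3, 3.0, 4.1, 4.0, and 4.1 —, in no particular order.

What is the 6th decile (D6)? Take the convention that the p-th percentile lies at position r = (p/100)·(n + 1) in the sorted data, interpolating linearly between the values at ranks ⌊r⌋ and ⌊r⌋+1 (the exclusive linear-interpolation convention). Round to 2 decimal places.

Sorted: 2.3, 2.4, 2.5, 2.6, 2.7, 2.8, 3.0, 3.1, 3.1, 3.2, 3.2, 3.3, 3.5, 3.6, 3.8, 3.9, 4.0, 4.1, 4.1, 4.3, 4.6.
n = 21.
r = (60/100)·(21 + 1) = 13.2.
Rank 13 is 3.5 and rank 14 is 3.6.
Interpolate: 3.5 + 0.2·(3.6 − 3.5) = 3.5 + 0.2·0.1 = 3.52.

3.52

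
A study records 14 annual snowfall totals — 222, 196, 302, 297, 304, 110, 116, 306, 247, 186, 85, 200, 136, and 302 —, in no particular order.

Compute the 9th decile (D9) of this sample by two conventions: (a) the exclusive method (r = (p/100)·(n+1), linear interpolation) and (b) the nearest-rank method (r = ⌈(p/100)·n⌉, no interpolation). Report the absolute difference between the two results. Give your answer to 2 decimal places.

Sorted: 85, 110, 116, 136, 186, 196, 200, 222, 247, 297, 302, 302, 304, 306.
n = 14.
(a) r = 13.5; between ranks 13 (304) and 14 (306): 305.
(b) the nearest-rank method: rank 13 → 304.
|305 − 304| = 1.

1.00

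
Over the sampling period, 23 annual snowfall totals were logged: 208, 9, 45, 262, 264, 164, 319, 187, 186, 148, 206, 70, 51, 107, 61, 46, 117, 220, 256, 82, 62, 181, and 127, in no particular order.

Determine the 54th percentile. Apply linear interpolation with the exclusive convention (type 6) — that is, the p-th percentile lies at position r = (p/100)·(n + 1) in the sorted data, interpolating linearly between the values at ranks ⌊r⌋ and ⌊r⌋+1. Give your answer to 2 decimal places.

163.36

Sorted: 9, 45, 46, 51, 61, 62, 70, 82, 107, 117, 127, 148, 164, 181, 186, 187, 206, 208, 220, 256, 262, 264, 319.
n = 23.
r = (54/100)·(23 + 1) = 12.96.
Rank 12 is 148 and rank 13 is 164.
Interpolate: 148 + 0.96·(164 − 148) = 148 + 0.96·16 = 163.36.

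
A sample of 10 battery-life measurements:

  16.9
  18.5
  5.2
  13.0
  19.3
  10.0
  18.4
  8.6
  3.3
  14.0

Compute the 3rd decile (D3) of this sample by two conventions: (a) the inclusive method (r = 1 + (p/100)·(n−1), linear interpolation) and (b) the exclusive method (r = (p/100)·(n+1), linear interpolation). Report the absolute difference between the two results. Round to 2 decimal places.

0.56

Sorted: 3.3, 5.2, 8.6, 10.0, 13.0, 14.0, 16.9, 18.4, 18.5, 19.3.
n = 10.
(a) r = 3.7; between ranks 3 (8.6) and 4 (10.0): 9.58.
(b) r = 3.3; between ranks 3 (8.6) and 4 (10.0): 9.02.
|9.58 − 9.02| = 0.56.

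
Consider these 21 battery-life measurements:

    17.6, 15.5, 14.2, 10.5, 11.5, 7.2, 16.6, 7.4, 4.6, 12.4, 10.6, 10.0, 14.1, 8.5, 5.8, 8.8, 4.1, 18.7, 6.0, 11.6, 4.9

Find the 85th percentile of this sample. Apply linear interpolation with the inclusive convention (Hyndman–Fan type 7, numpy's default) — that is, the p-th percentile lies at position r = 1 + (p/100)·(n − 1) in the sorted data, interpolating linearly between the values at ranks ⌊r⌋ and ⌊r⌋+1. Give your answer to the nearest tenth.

15.5

Sorted: 4.1, 4.6, 4.9, 5.8, 6.0, 7.2, 7.4, 8.5, 8.8, 10.0, 10.5, 10.6, 11.5, 11.6, 12.4, 14.1, 14.2, 15.5, 16.6, 17.6, 18.7.
n = 21.
r = 1 + (85/100)·(21 − 1) = 1 + 17 = 18.
r is an integer, so P85 is the value at rank 18: 15.5.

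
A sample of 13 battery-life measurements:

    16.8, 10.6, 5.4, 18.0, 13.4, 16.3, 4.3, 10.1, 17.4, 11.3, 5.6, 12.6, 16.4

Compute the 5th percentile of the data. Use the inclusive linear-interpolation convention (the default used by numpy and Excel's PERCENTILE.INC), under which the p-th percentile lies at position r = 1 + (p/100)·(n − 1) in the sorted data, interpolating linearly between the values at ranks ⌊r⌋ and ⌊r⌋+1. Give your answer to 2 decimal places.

4.96

Sorted: 4.3, 5.4, 5.6, 10.1, 10.6, 11.3, 12.6, 13.4, 16.3, 16.4, 16.8, 17.4, 18.0.
n = 13.
r = 1 + (5/100)·(13 − 1) = 1 + 0.6 = 1.6.
Rank 1 is 4.3 and rank 2 is 5.4.
Interpolate: 4.3 + 0.6·(5.4 − 4.3) = 4.3 + 0.6·1.1 = 4.96.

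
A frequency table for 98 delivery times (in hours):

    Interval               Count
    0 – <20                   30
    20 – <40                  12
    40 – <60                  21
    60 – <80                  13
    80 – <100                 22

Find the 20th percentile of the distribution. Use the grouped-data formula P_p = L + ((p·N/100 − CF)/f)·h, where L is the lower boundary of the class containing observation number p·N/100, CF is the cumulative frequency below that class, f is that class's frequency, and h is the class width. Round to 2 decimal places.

N = 98; target position k = 20/100 · 98 = 19.6.
Cumulative frequencies: 30, 42, 63, 76, 98.
Observation 19.6 falls in the class 0 – <20.
L = 0, CF = 0, f = 30, h = 20.
P20 = 0 + ((19.6 − 0)/30)·20 = 0 + 13.0667 = 13.0667.

13.07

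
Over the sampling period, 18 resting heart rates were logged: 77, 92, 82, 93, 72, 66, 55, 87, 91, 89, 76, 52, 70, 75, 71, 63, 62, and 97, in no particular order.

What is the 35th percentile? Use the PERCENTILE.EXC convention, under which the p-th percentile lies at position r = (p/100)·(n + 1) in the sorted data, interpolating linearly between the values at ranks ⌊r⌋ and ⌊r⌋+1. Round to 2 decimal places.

70.65

Sorted: 52, 55, 62, 63, 66, 70, 71, 72, 75, 76, 77, 82, 87, 89, 91, 92, 93, 97.
n = 18.
r = (35/100)·(18 + 1) = 6.65.
Rank 6 is 70 and rank 7 is 71.
Interpolate: 70 + 0.65·(71 − 70) = 70 + 0.65·1 = 70.65.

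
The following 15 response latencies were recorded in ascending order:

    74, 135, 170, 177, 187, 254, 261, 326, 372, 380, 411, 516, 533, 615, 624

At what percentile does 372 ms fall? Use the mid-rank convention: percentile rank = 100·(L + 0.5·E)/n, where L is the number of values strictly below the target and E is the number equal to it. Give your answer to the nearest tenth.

56.7

Count below 372: L = 8; count equal: E = 1; n = 15.
Percentile rank = 100·(8 + 0.5·1)/15 = 100·8.5/15 = 56.67.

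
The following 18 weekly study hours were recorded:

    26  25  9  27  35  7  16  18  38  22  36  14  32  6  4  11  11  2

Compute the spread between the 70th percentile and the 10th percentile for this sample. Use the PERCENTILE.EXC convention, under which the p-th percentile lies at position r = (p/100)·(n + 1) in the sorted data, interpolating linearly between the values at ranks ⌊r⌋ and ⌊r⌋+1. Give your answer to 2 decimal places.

22.50

Sorted: 2, 4, 6, 7, 9, 11, 11, 14, 16, 18, 22, 25, 26, 27, 32, 35, 36, 38.
n = 18.
P10: r = 1.9; ranks 1–2 are 2, 4; interpolating gives 3.8.
P70: r = 13.3; ranks 13–14 are 26, 27; interpolating gives 26.3.
Difference: 26.3 − 3.8 = 22.5.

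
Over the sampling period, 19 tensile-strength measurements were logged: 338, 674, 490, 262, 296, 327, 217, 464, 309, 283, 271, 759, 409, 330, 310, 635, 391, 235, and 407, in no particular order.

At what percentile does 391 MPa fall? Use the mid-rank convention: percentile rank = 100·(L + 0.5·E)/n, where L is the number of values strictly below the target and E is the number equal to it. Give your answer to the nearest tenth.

60.5

Sorted: 217, 235, 262, 271, 283, 296, 309, 310, 327, 330, 338, 391, 407, 409, 464, 490, 635, 674, 759.
Count below 391: L = 11; count equal: E = 1; n = 19.
Percentile rank = 100·(11 + 0.5·1)/19 = 100·11.5/19 = 60.53.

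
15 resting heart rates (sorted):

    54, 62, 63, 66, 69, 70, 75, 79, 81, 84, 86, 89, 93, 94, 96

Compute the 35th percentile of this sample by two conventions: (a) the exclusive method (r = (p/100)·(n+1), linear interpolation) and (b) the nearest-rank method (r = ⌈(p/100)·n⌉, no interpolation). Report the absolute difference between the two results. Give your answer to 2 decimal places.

0.40

n = 15.
(a) r = 5.6; between ranks 5 (69) and 6 (70): 69.6.
(b) the nearest-rank method: rank 6 → 70.
|69.6 − 70| = 0.4.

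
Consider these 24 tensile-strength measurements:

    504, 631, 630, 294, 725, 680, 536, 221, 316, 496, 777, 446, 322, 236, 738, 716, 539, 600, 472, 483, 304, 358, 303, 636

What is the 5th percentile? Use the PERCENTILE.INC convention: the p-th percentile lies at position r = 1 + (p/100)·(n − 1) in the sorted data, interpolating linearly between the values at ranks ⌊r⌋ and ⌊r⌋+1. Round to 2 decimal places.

Sorted: 221, 236, 294, 303, 304, 316, 322, 358, 446, 472, 483, 496, 504, 536, 539, 600, 630, 631, 636, 680, 716, 725, 738, 777.
n = 24.
r = 1 + (5/100)·(24 − 1) = 1 + 1.15 = 2.15.
Rank 2 is 236 and rank 3 is 294.
Interpolate: 236 + 0.15·(294 − 236) = 236 + 0.15·58 = 244.7.

244.70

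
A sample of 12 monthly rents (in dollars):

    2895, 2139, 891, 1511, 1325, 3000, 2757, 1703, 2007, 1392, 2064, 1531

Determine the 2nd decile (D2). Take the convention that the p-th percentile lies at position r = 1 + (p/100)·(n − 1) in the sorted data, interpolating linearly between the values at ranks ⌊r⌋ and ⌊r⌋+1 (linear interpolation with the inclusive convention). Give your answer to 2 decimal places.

1415.80

Sorted: 891, 1325, 1392, 1511, 1531, 1703, 2007, 2064, 2139, 2757, 2895, 3000.
n = 12.
r = 1 + (20/100)·(12 − 1) = 1 + 2.2 = 3.2.
Rank 3 is 1392 and rank 4 is 1511.
Interpolate: 1392 + 0.2·(1511 − 1392) = 1392 + 0.2·119 = 1415.8.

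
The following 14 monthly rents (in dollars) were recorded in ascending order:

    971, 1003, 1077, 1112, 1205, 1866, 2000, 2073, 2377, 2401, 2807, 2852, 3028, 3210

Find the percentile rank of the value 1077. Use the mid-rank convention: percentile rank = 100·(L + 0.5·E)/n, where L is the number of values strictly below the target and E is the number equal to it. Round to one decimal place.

Count below 1077: L = 2; count equal: E = 1; n = 14.
Percentile rank = 100·(2 + 0.5·1)/14 = 100·2.5/14 = 17.86.

17.9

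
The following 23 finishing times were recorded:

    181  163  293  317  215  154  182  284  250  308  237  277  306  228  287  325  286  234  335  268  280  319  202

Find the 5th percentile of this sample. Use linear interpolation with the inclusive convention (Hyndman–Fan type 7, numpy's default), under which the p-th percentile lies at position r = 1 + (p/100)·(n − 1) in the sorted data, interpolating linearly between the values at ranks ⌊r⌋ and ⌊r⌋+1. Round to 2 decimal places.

Sorted: 154, 163, 181, 182, 202, 215, 228, 234, 237, 250, 268, 277, 280, 284, 286, 287, 293, 306, 308, 317, 319, 325, 335.
n = 23.
r = 1 + (5/100)·(23 − 1) = 1 + 1.1 = 2.1.
Rank 2 is 163 and rank 3 is 181.
Interpolate: 163 + 0.1·(181 − 163) = 163 + 0.1·18 = 164.8.

164.80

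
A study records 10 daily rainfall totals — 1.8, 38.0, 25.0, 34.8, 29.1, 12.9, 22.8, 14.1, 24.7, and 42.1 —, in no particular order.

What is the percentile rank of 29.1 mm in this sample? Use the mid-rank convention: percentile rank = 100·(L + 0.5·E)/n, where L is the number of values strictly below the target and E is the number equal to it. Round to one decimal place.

Sorted: 1.8, 12.9, 14.1, 22.8, 24.7, 25.0, 29.1, 34.8, 38.0, 42.1.
Count below 29.1: L = 6; count equal: E = 1; n = 10.
Percentile rank = 100·(6 + 0.5·1)/10 = 100·6.5/10 = 65.

65.0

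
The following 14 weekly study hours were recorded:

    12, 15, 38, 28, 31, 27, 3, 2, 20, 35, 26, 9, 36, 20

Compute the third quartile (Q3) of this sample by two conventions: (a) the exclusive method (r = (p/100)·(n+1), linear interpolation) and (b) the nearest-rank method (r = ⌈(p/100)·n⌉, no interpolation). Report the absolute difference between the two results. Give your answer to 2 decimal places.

1.00

Sorted: 2, 3, 9, 12, 15, 20, 20, 26, 27, 28, 31, 35, 36, 38.
n = 14.
(a) r = 11.25; between ranks 11 (31) and 12 (35): 32.
(b) the nearest-rank method: rank 11 → 31.
|32 − 31| = 1.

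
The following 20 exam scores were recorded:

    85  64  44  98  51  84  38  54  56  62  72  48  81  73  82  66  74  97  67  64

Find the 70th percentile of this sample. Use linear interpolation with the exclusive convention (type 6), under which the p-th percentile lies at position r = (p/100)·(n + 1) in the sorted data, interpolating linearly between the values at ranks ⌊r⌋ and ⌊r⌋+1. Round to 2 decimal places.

78.90

Sorted: 38, 44, 48, 51, 54, 56, 62, 64, 64, 66, 67, 72, 73, 74, 81, 82, 84, 85, 97, 98.
n = 20.
r = (70/100)·(20 + 1) = 14.7.
Rank 14 is 74 and rank 15 is 81.
Interpolate: 74 + 0.7·(81 − 74) = 74 + 0.7·7 = 78.9.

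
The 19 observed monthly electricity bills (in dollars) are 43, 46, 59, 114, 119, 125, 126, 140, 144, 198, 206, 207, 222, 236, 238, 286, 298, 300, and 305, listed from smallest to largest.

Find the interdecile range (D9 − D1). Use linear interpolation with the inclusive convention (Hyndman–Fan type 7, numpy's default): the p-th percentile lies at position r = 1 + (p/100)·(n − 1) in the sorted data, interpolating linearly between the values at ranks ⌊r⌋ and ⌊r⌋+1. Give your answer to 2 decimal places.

242.00

n = 19.
P10: r = 2.8; ranks 2–3 are 46, 59; interpolating gives 56.4.
P90: r = 17.2; ranks 17–18 are 298, 300; interpolating gives 298.4.
Difference: 298.4 − 56.4 = 242.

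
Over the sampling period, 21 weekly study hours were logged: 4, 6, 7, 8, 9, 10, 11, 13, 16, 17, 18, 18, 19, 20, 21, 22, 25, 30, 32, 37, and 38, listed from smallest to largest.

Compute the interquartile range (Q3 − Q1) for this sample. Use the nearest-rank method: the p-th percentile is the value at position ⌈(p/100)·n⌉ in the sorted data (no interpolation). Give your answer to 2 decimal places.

12.00

n = 21.
P25: rank ⌈25/100·21⌉ = 6 → 10.
P75: rank ⌈75/100·21⌉ = 16 → 22.
Difference: 22 − 10 = 12.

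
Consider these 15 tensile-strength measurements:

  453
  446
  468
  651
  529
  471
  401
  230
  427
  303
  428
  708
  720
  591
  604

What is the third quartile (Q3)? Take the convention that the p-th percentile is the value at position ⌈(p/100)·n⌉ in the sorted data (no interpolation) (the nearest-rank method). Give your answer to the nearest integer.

604

Sorted: 230, 303, 401, 427, 428, 446, 453, 468, 471, 529, 591, 604, 651, 708, 720.
n = 15.
Position = ⌈75/100 · 15⌉ = ⌈11.25⌉ = 12.
The value at rank 12 is 604.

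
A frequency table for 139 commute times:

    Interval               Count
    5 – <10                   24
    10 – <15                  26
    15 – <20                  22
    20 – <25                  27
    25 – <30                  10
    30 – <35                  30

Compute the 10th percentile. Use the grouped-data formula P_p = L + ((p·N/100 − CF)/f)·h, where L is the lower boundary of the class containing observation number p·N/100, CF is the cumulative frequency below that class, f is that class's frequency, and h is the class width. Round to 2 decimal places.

7.90

N = 139; target position k = 10/100 · 139 = 13.9.
Cumulative frequencies: 24, 50, 72, 99, 109, 139.
Observation 13.9 falls in the class 5 – <10.
L = 5, CF = 0, f = 24, h = 5.
P10 = 5 + ((13.9 − 0)/24)·5 = 5 + 2.89583 = 7.89583.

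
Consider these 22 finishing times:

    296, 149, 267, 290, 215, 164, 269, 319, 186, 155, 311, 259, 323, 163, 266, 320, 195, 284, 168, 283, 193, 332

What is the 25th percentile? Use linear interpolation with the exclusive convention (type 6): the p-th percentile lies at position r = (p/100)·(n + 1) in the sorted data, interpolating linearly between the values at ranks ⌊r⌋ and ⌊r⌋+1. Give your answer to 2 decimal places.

181.50

Sorted: 149, 155, 163, 164, 168, 186, 193, 195, 215, 259, 266, 267, 269, 283, 284, 290, 296, 311, 319, 320, 323, 332.
n = 22.
r = (25/100)·(22 + 1) = 5.75.
Rank 5 is 168 and rank 6 is 186.
Interpolate: 168 + 0.75·(186 − 168) = 168 + 0.75·18 = 181.5.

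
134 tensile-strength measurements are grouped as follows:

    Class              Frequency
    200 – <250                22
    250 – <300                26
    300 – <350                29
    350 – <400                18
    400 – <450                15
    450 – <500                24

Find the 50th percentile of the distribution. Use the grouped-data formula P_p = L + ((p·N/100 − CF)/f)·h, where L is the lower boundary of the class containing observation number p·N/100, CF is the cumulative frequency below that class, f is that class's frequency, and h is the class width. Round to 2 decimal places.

N = 134; target position k = 50/100 · 134 = 67.
Cumulative frequencies: 22, 48, 77, 95, 110, 134.
Observation 67 falls in the class 300 – <350.
L = 300, CF = 48, f = 29, h = 50.
P50 = 300 + ((67 − 48)/29)·50 = 300 + 32.7586 = 332.759.

332.76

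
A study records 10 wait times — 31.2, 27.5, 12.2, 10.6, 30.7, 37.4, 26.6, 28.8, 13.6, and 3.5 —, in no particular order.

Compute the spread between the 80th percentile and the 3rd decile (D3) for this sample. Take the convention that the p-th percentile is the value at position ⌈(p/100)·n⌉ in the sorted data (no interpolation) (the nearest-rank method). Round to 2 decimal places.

18.50

Sorted: 3.5, 10.6, 12.2, 13.6, 26.6, 27.5, 28.8, 30.7, 31.2, 37.4.
n = 10.
P30: rank ⌈30/100·10⌉ = 3 → 12.2.
P80: rank ⌈80/100·10⌉ = 8 → 30.7.
Difference: 30.7 − 12.2 = 18.5.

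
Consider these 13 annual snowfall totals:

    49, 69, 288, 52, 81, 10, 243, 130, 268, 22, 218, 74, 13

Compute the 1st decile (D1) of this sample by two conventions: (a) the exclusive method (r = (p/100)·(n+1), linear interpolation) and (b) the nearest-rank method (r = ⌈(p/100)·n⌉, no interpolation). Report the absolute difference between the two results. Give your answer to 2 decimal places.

1.80

Sorted: 10, 13, 22, 49, 52, 69, 74, 81, 130, 218, 243, 268, 288.
n = 13.
(a) r = 1.4; between ranks 1 (10) and 2 (13): 11.2.
(b) the nearest-rank method: rank 2 → 13.
|11.2 − 13| = 1.8.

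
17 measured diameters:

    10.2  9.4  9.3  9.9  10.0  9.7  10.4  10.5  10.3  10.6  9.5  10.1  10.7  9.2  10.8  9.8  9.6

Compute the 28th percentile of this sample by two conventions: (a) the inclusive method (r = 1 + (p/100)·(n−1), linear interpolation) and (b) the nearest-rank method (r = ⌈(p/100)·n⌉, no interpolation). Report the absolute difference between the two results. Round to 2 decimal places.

Sorted: 9.2, 9.3, 9.4, 9.5, 9.6, 9.7, 9.8, 9.9, 10.0, 10.1, 10.2, 10.3, 10.4, 10.5, 10.6, 10.7, 10.8.
n = 17.
(a) r = 5.48; between ranks 5 (9.6) and 6 (9.7): 9.648.
(b) the nearest-rank method: rank 5 → 9.6.
|9.648 − 9.6| = 0.048.

0.05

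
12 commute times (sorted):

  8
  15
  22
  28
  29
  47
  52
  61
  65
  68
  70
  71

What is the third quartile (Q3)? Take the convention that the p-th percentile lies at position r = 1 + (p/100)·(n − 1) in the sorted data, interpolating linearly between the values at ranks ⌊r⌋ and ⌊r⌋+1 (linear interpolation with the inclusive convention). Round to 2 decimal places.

n = 12.
r = 1 + (75/100)·(12 − 1) = 1 + 8.25 = 9.25.
Rank 9 is 65 and rank 10 is 68.
Interpolate: 65 + 0.25·(68 − 65) = 65 + 0.25·3 = 65.75.

65.75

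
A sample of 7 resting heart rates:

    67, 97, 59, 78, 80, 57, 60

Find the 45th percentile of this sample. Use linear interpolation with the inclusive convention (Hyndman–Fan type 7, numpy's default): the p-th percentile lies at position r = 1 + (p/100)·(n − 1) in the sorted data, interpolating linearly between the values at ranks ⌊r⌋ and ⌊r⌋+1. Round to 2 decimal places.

Sorted: 57, 59, 60, 67, 78, 80, 97.
n = 7.
r = 1 + (45/100)·(7 − 1) = 1 + 2.7 = 3.7.
Rank 3 is 60 and rank 4 is 67.
Interpolate: 60 + 0.7·(67 − 60) = 60 + 0.7·7 = 64.9.

64.90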